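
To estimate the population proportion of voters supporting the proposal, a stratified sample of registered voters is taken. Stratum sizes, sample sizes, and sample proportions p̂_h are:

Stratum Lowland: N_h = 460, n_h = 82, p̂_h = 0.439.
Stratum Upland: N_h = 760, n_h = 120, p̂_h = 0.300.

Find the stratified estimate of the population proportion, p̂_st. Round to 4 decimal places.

p̂_st ≈ 0.3524

N = 1220; stratum weights W_h = N_h/N.
p̂_st = Σ W_h p̂_h = (460·0.439 + 760·0.300)/1220 = 0.35241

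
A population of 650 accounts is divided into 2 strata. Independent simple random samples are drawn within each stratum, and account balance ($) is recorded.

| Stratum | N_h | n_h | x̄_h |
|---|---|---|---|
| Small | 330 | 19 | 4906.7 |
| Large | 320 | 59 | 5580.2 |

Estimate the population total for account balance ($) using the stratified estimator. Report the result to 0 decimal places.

τ̂_st ≈ 3404875

τ̂_st = Σ N_h x̄_h = 330·4906.7 + 320·5580.2 = 3404875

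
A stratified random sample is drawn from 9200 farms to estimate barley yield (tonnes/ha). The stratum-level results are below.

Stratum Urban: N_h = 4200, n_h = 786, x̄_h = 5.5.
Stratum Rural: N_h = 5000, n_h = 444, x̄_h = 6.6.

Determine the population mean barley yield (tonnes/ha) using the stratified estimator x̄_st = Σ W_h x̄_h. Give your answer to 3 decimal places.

N = Σ N_h = 9200. Stratum weights W_h = N_h/N.
x̄_st = (4200·5.5 + 5000·6.6) / 9200 = 6.09783

x̄_st ≈ 6.098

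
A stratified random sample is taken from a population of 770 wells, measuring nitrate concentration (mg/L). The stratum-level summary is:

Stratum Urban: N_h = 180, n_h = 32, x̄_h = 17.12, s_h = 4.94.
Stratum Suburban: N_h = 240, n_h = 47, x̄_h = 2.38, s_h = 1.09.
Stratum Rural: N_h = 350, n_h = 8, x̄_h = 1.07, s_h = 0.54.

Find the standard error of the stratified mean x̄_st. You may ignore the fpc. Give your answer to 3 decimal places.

SE(x̄_st) ≈ 0.227

V̂(x̄_st) = Σ W_h² s_h²/n_h, with W_h = N_h/N and N = 770:
  stratum Urban: (180/770)²·4.94²/32 = 0.0416742
  stratum Suburban: (240/770)²·1.09²/47 = 0.00245582
  stratum Rural: (350/770)²·0.54²/8 = 0.00753099
V̂(x̄_st) = 0.051661
SE(x̄_st) = √0.051661 = 0.227291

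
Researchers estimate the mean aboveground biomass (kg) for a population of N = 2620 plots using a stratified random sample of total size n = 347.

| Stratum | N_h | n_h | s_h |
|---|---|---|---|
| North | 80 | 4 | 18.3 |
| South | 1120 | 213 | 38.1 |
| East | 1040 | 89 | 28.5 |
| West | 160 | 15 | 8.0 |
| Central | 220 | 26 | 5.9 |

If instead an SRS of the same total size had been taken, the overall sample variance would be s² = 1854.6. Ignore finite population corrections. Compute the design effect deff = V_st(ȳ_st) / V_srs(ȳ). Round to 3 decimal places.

deff ≈ 0.521

V̂(ȳ_st) = Σ W_h² s_h²/n_h, with W_h = N_h/N and N = 2620:
  stratum North: (80/2620)²·18.3²/4 = 0.0780584
  stratum South: (1120/2620)²·38.1²/213 = 1.24539
  stratum East: (1040/2620)²·28.5²/89 = 1.43802
  stratum West: (160/2620)²·8.0²/15 = 0.015912
  stratum Central: (220/2620)²·5.9²/26 = 0.00944003
V_st = 2.78681
V_srs = s²/n = 1854.6/347 = 5.34467
deff = V_st / V_srs = 2.78681/5.34467 = 0.5214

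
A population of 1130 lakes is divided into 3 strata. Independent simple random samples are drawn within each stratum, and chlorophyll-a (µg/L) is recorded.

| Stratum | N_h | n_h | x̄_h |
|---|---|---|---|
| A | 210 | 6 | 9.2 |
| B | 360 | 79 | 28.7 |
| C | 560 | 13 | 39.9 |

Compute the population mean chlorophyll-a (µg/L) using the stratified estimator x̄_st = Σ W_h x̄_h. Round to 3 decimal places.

x̄_st ≈ 30.627

N = Σ N_h = 1130. Stratum weights W_h = N_h/N.
x̄_st = (210·9.2 + 360·28.7 + 560·39.9) / 1130 = 30.62655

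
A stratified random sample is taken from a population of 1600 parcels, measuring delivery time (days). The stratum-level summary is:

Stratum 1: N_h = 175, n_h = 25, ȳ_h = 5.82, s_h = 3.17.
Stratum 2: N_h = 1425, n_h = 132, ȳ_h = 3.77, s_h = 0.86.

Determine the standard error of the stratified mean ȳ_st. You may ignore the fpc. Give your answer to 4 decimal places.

V̂(ȳ_st) = Σ W_h² s_h²/n_h, with W_h = N_h/N and N = 1600:
  stratum 1: (175/1600)²·3.17²/25 = 0.00480856
  stratum 2: (1425/1600)²·0.86²/132 = 0.0044444
V̂(ȳ_st) = 0.00925295
SE(ȳ_st) = √0.00925295 = 0.0961923

SE(ȳ_st) ≈ 0.0962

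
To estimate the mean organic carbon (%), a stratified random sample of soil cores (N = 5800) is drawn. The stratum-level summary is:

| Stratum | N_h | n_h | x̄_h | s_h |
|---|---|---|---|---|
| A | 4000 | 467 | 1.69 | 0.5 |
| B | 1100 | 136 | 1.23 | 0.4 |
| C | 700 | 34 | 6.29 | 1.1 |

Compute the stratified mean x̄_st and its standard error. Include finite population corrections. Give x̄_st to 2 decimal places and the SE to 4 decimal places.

x̄_st = Σ W_h x̄_h = (4000·1.69 + 1100·1.23 + 700·6.29)/5800 = 2.15793
V̂(x̄_st) = Σ W_h² (1 − n_h/N_h) s_h²/n_h, with W_h = N_h/N and N = 5800:
  stratum A: (4000/5800)²·(1 − 467/4000)·0.5²/467 = 0.00022489
  stratum B: (1100/5800)²·(1 − 136/1100)·0.4²/136 = 3.70847e-05
  stratum C: (700/5800)²·(1 − 34/700)·1.1²/34 = 0.0004932
V̂(x̄_st) = 0.000755175
SE(x̄_st) = √0.000755175 = 0.0274804

x̄_st ≈ 2.16, SE ≈ 0.0275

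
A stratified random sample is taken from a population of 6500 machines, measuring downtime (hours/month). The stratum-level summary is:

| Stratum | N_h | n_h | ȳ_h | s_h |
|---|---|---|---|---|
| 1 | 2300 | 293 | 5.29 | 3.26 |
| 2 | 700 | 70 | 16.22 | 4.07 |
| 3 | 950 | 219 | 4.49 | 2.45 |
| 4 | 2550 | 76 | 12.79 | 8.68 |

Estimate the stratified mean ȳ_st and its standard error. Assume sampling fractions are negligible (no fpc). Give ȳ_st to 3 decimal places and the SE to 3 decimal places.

ȳ_st ≈ 9.292, SE ≈ 0.401

ȳ_st = Σ W_h ȳ_h = (2300·5.29 + 700·16.22 + 950·4.49 + 2550·12.79)/6500 = 9.29246
V̂(ȳ_st) = Σ W_h² s_h²/n_h, with W_h = N_h/N and N = 6500:
  stratum 1: (2300/6500)²·3.26²/293 = 0.00454147
  stratum 2: (700/6500)²·4.07²/70 = 0.00274448
  stratum 3: (950/6500)²·2.45²/219 = 0.000585475
  stratum 4: (2550/6500)²·8.68²/76 = 0.152574
V̂(ȳ_st) = 0.160445
SE(ȳ_st) = √0.160445 = 0.400556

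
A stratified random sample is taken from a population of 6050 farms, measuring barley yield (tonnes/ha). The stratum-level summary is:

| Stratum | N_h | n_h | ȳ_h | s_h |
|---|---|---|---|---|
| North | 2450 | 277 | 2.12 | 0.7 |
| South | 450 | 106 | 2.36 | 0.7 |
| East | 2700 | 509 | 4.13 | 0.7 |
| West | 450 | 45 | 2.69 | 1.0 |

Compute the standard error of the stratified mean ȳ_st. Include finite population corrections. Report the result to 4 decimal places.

SE(ȳ_st) ≈ 0.0233

V̂(ȳ_st) = Σ W_h² (1 − n_h/N_h) s_h²/n_h, with W_h = N_h/N and N = 6050:
  stratum North: (2450/6050)²·(1 − 277/2450)·0.7²/277 = 0.000257295
  stratum South: (450/6050)²·(1 − 106/450)·0.7²/106 = 1.95502e-05
  stratum East: (2700/6050)²·(1 − 509/2700)·0.7²/509 = 0.000155587
  stratum West: (450/6050)²·(1 − 45/450)·1.0²/45 = 0.000110648
V̂(ȳ_st) = 0.00054308
SE(ȳ_st) = √0.00054308 = 0.0233041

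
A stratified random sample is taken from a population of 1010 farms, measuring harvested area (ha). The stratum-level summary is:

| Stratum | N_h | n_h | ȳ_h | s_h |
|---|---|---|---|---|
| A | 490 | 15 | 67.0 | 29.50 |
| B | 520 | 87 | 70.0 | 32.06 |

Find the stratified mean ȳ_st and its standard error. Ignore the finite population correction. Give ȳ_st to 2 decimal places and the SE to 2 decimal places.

ȳ_st ≈ 68.54, SE ≈ 4.10

ȳ_st = Σ W_h ȳ_h = (490·67.0 + 520·70.0)/1010 = 68.54455
V̂(ȳ_st) = Σ W_h² s_h²/n_h, with W_h = N_h/N and N = 1010:
  stratum A: (490/1010)²·29.50²/15 = 13.6553
  stratum B: (520/1010)²·32.06²/87 = 3.13164
V̂(ȳ_st) = 16.787
SE(ȳ_st) = √16.787 = 4.09719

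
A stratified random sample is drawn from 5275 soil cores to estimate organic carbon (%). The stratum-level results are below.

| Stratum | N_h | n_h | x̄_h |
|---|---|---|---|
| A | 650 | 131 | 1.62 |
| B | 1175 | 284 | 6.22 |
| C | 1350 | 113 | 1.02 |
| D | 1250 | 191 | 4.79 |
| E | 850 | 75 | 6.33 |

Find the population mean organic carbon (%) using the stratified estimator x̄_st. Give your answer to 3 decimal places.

x̄_st ≈ 4.001

N = Σ N_h = 5275. Stratum weights W_h = N_h/N.
x̄_st = (650·1.62 + 1175·6.22 + 1350·1.02 + 1250·4.79 + 850·6.33) / 5275 = 4.00123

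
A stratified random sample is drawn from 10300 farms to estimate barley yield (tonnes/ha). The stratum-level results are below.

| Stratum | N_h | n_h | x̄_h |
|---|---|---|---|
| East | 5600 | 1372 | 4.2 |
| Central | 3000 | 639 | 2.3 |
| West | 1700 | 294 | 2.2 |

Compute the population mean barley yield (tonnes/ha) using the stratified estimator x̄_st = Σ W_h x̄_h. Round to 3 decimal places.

N = Σ N_h = 10300. Stratum weights W_h = N_h/N.
x̄_st = (5600·4.2 + 3000·2.3 + 1700·2.2) / 10300 = 3.31650

x̄_st ≈ 3.317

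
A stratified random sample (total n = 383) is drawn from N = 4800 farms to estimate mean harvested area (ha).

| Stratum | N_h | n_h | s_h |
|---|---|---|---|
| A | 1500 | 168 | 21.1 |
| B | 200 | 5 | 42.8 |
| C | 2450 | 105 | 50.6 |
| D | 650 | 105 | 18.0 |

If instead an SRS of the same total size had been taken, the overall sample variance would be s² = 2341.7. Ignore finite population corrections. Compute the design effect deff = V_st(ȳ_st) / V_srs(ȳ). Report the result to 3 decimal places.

V̂(ȳ_st) = Σ W_h² s_h²/n_h, with W_h = N_h/N and N = 4800:
  stratum A: (1500/4800)²·21.1²/168 = 0.258795
  stratum B: (200/4800)²·42.8²/5 = 0.636056
  stratum C: (2450/4800)²·50.6²/105 = 6.35275
  stratum D: (650/4800)²·18.0²/105 = 0.0565848
V_st = 7.30418
V_srs = s²/n = 2341.7/383 = 6.1141
deff = V_st / V_srs = 7.30418/6.1141 = 1.1946

deff ≈ 1.195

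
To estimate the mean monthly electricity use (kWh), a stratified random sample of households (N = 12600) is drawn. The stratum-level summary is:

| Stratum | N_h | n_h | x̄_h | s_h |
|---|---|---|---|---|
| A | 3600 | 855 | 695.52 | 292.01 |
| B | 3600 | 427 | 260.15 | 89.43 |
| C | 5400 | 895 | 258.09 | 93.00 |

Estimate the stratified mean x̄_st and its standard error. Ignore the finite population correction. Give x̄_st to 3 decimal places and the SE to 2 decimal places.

x̄_st ≈ 383.659, SE ≈ 3.38

x̄_st = Σ W_h x̄_h = (3600·695.52 + 3600·260.15 + 5400·258.09)/12600 = 383.65857
V̂(x̄_st) = Σ W_h² s_h²/n_h, with W_h = N_h/N and N = 12600:
  stratum A: (3600/12600)²·292.01²/855 = 8.14129
  stratum B: (3600/12600)²·89.43²/427 = 1.52898
  stratum C: (5400/12600)²·93.00²/895 = 1.77496
V̂(x̄_st) = 11.4452
SE(x̄_st) = √11.4452 = 3.38308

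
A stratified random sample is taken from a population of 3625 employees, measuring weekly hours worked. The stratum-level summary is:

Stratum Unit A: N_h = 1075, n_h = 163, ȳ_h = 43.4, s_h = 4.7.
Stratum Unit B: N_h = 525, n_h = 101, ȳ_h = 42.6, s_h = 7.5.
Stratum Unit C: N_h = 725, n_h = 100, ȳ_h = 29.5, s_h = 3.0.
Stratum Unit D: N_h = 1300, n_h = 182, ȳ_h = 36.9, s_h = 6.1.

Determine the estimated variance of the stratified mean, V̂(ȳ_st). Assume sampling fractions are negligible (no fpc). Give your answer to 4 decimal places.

V̂(ȳ_st) ≈ 0.0535

V̂(ȳ_st) = Σ W_h² s_h²/n_h, with W_h = N_h/N and N = 3625:
  stratum Unit A: (1075/3625)²·4.7²/163 = 0.0119182
  stratum Unit B: (525/3625)²·7.5²/101 = 0.0116816
  stratum Unit C: (725/3625)²·3.0²/100 = 0.0036
  stratum Unit D: (1300/3625)²·6.1²/182 = 0.0262941
V̂(ȳ_st) = 0.0534939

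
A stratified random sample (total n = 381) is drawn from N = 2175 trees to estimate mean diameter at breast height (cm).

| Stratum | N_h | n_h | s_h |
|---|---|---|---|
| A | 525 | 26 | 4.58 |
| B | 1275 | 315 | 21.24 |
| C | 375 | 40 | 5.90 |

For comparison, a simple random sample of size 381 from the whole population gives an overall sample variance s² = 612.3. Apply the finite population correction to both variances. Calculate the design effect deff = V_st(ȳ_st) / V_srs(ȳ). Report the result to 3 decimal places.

V̂(ȳ_st) = Σ W_h² (1 − n_h/N_h) s_h²/n_h, with W_h = N_h/N and N = 2175:
  stratum A: (525/2175)²·(1 − 26/525)·4.58²/26 = 0.0446785
  stratum B: (1275/2175)²·(1 − 315/1275)·21.24²/315 = 0.370562
  stratum C: (375/2175)²·(1 − 40/375)·5.90²/40 = 0.0231101
V_st = 0.438351
V_srs = (1 − 381/2175)·612.3/381 = 1.32557
deff = V_st / V_srs = 0.438351/1.32557 = 0.3307

deff ≈ 0.331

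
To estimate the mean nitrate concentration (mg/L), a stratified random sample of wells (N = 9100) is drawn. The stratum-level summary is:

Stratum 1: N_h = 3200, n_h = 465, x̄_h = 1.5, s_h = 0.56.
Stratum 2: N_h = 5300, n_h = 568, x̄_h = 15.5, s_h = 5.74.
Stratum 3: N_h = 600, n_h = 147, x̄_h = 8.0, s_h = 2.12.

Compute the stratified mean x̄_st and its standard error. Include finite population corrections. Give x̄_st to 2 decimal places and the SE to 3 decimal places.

x̄_st = Σ W_h x̄_h = (3200·1.5 + 5300·15.5 + 600·8.0)/9100 = 10.08242
V̂(x̄_st) = Σ W_h² (1 − n_h/N_h) s_h²/n_h, with W_h = N_h/N and N = 9100:
  stratum 1: (3200/9100)²·(1 − 465/3200)·0.56²/465 = 7.12767e-05
  stratum 2: (5300/9100)²·(1 − 568/5300)·5.74²/568 = 0.0175676
  stratum 3: (600/9100)²·(1 − 147/600)·2.12²/147 = 0.000100351
V̂(x̄_st) = 0.0177393
SE(x̄_st) = √0.0177393 = 0.133189

x̄_st ≈ 10.08, SE ≈ 0.133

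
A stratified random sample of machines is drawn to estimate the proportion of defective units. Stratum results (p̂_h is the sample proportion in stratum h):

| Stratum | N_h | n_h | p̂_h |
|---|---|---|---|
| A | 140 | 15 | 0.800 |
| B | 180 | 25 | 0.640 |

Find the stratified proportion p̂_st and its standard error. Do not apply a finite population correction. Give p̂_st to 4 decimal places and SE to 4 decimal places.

p̂_st ≈ 0.7100, SE ≈ 0.0723

N = 320; stratum weights W_h = N_h/N.
p̂_st = Σ W_h p̂_h = (140·0.800 + 180·0.640)/320 = 0.71000
V̂(p̂_st) = Σ W_h² p̂_h(1−p̂_h)/(n_h−1):
  stratum A: (140/320)²·0.800·0.200/14 = 0.0021875
  stratum B: (180/320)²·0.640·0.360/24 = 0.0030375
V̂(p̂_st) = 0.005225; SE = √V̂ = 0.0722842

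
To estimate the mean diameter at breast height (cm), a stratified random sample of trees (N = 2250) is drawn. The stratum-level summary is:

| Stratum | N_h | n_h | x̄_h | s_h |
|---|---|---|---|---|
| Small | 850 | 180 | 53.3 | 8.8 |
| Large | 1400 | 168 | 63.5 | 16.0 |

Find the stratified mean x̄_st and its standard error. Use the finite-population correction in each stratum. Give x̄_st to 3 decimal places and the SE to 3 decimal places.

x̄_st ≈ 59.647, SE ≈ 0.753

x̄_st = Σ W_h x̄_h = (850·53.3 + 1400·63.5)/2250 = 59.64667
V̂(x̄_st) = Σ W_h² (1 − n_h/N_h) s_h²/n_h, with W_h = N_h/N and N = 2250:
  stratum Small: (850/2250)²·(1 − 180/850)·8.8²/180 = 0.0483973
  stratum Large: (1400/2250)²·(1 − 168/1400)·16.0²/168 = 0.519164
V̂(x̄_st) = 0.567561
SE(x̄_st) = √0.567561 = 0.753367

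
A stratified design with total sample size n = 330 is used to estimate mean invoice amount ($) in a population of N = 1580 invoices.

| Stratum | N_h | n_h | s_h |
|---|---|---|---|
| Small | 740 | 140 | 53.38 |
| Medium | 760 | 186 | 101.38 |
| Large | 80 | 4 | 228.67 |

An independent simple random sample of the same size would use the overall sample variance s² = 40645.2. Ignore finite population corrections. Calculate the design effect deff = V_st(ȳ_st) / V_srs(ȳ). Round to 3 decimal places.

V̂(ȳ_st) = Σ W_h² s_h²/n_h, with W_h = N_h/N and N = 1580:
  stratum Small: (740/1580)²·53.38²/140 = 4.46456
  stratum Medium: (760/1580)²·101.38²/186 = 12.7851
  stratum Large: (80/1580)²·228.67²/4 = 33.5138
V_st = 50.7635
V_srs = s²/n = 40645.2/330 = 123.167
deff = V_st / V_srs = 50.7635/123.167 = 0.4122

deff ≈ 0.412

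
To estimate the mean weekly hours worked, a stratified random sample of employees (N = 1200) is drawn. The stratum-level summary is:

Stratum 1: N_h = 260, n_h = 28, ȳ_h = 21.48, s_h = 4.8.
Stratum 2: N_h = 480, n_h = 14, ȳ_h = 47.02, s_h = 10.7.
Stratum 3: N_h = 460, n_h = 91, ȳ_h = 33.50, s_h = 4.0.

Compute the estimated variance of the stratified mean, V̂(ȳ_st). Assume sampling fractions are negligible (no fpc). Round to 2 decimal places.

V̂(ȳ_st) = Σ W_h² s_h²/n_h, with W_h = N_h/N and N = 1200:
  stratum 1: (260/1200)²·4.8²/28 = 0.0386286
  stratum 2: (480/1200)²·10.7²/14 = 1.30846
  stratum 3: (460/1200)²·4.0²/91 = 0.0258364
V̂(ȳ_st) = 1.37292

V̂(ȳ_st) ≈ 1.37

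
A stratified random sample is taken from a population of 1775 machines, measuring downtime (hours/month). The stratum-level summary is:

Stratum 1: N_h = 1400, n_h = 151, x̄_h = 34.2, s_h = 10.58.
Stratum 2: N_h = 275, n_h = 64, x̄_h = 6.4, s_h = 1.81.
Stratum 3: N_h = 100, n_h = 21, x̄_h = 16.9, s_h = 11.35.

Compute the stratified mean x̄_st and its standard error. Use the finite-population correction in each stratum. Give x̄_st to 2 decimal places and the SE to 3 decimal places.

x̄_st = Σ W_h x̄_h = (1400·34.2 + 275·6.4 + 100·16.9)/1775 = 28.91831
V̂(x̄_st) = Σ W_h² (1 − n_h/N_h) s_h²/n_h, with W_h = N_h/N and N = 1775:
  stratum 1: (1400/1775)²·(1 − 151/1400)·10.58²/151 = 0.411423
  stratum 2: (275/1775)²·(1 − 64/275)·1.81²/64 = 0.000942748
  stratum 3: (100/1775)²·(1 − 21/100)·11.35²/21 = 0.0153816
V̂(x̄_st) = 0.427747
SE(x̄_st) = √0.427747 = 0.654024

x̄_st ≈ 28.92, SE ≈ 0.654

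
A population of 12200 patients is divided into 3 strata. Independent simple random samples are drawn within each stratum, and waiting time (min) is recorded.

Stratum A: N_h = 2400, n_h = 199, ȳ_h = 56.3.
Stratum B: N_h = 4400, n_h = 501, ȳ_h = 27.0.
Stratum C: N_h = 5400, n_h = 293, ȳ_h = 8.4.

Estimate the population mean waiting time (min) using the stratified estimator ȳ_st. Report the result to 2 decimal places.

ȳ_st ≈ 24.53

N = Σ N_h = 12200. Stratum weights W_h = N_h/N.
ȳ_st = (2400·56.3 + 4400·27.0 + 5400·8.4) / 12200 = 24.5311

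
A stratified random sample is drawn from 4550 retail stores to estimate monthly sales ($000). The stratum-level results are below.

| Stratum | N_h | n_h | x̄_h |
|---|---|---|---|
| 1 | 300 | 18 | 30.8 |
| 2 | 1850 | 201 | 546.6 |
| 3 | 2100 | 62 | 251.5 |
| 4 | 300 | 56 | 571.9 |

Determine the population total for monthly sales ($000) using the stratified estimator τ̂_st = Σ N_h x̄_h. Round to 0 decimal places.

τ̂_st ≈ 1720170

τ̂_st = Σ N_h x̄_h = 300·30.8 + 1850·546.6 + 2100·251.5 + 300·571.9 = 1720170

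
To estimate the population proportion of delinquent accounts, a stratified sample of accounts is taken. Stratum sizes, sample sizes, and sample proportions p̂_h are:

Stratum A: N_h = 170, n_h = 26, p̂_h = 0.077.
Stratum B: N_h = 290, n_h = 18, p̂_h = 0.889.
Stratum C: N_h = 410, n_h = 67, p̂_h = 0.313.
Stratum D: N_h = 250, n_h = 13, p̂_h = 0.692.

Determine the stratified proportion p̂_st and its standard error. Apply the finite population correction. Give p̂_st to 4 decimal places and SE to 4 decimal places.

N = 1120; stratum weights W_h = N_h/N.
p̂_st = Σ W_h p̂_h = (170·0.077 + 290·0.889 + 410·0.313 + 250·0.692)/1120 = 0.51092
V̂(p̂_st) = Σ W_h² (1 − n_h/N_h) p̂_h(1−p̂_h)/(n_h−1):
  stratum A: (170/1120)²·(1 − 26/170)·0.077·0.923/25 = 5.54789e-05
  stratum B: (290/1120)²·(1 − 18/290)·0.889·0.111/17 = 0.000365012
  stratum C: (410/1120)²·(1 − 67/410)·0.313·0.687/66 = 0.000365257
  stratum D: (250/1120)²·(1 − 13/250)·0.692·0.308/12 = 0.000838934
V̂(p̂_st) = 0.00162468; SE = √V̂ = 0.0403073

p̂_st ≈ 0.5109, SE ≈ 0.0403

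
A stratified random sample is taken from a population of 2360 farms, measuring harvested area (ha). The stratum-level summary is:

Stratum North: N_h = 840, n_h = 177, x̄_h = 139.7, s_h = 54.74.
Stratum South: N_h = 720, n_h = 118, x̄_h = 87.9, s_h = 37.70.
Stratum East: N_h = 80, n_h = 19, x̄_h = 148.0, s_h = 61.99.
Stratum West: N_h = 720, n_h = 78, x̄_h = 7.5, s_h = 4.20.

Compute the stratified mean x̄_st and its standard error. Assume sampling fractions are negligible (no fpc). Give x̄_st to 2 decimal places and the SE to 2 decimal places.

x̄_st ≈ 83.85, SE ≈ 1.88

x̄_st = Σ W_h x̄_h = (840·139.7 + 720·87.9 + 80·148.0 + 720·7.5)/2360 = 83.84576
V̂(x̄_st) = Σ W_h² s_h²/n_h, with W_h = N_h/N and N = 2360:
  stratum North: (840/2360)²·54.74²/177 = 2.14472
  stratum South: (720/2360)²·37.70²/118 = 1.12109
  stratum East: (80/2360)²·61.99²/19 = 0.232405
  stratum West: (720/2360)²·4.20²/78 = 0.0210497
V̂(x̄_st) = 3.51927
SE(x̄_st) = √3.51927 = 1.87597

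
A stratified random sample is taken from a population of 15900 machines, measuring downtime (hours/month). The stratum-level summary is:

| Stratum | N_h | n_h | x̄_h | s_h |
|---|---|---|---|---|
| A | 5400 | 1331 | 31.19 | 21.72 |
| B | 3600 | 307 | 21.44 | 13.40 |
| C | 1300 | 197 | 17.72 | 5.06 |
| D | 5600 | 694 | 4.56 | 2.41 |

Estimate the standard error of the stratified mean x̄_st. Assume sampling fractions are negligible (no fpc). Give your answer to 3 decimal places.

V̂(x̄_st) = Σ W_h² s_h²/n_h, with W_h = N_h/N and N = 15900:
  stratum A: (5400/15900)²·21.72²/1331 = 0.0408823
  stratum B: (3600/15900)²·13.40²/307 = 0.0299835
  stratum C: (1300/15900)²·5.06²/197 = 0.000868815
  stratum D: (5600/15900)²·2.41²/694 = 0.00103814
V̂(x̄_st) = 0.0727727
SE(x̄_st) = √0.0727727 = 0.269764

SE(x̄_st) ≈ 0.270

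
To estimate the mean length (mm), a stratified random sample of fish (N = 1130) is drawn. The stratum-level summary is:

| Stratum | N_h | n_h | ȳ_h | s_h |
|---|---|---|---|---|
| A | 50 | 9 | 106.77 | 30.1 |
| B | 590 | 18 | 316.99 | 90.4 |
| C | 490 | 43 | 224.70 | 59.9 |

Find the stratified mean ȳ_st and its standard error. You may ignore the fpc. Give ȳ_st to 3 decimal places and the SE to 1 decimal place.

ȳ_st ≈ 267.669, SE ≈ 11.8

ȳ_st = Σ W_h ȳ_h = (50·106.77 + 590·316.99 + 490·224.70)/1130 = 267.66867
V̂(ȳ_st) = Σ W_h² s_h²/n_h, with W_h = N_h/N and N = 1130:
  stratum A: (50/1130)²·30.1²/9 = 0.197094
  stratum B: (590/1130)²·90.4²/18 = 123.769
  stratum C: (490/1130)²·59.9²/43 = 15.6899
V̂(ȳ_st) = 139.656
SE(ȳ_st) = √139.656 = 11.8176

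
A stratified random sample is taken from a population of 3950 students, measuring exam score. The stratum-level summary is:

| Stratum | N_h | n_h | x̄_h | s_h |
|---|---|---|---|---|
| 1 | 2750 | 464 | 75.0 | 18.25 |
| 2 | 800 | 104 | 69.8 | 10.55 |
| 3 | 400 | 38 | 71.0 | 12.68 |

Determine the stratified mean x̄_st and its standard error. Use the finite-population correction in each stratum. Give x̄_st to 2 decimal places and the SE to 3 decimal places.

x̄_st ≈ 73.54, SE ≈ 0.606

x̄_st = Σ W_h x̄_h = (2750·75.0 + 800·69.8 + 400·71.0)/3950 = 73.54177
V̂(x̄_st) = Σ W_h² (1 − n_h/N_h) s_h²/n_h, with W_h = N_h/N and N = 3950:
  stratum 1: (2750/3950)²·(1 − 464/2750)·18.25²/464 = 0.289216
  stratum 2: (800/3950)²·(1 − 104/800)·10.55²/104 = 0.0381924
  stratum 3: (400/3950)²·(1 − 38/400)·12.68²/38 = 0.0392671
V̂(x̄_st) = 0.366676
SE(x̄_st) = √0.366676 = 0.605537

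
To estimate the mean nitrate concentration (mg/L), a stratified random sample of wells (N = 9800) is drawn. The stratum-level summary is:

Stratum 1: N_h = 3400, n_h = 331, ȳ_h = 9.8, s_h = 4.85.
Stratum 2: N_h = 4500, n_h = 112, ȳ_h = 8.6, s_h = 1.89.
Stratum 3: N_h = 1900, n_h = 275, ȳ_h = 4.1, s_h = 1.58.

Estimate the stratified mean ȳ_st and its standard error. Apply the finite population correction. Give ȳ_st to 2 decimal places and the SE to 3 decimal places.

ȳ_st ≈ 8.14, SE ≈ 0.121

ȳ_st = Σ W_h ȳ_h = (3400·9.8 + 4500·8.6 + 1900·4.1)/9800 = 8.14388
V̂(ȳ_st) = Σ W_h² (1 − n_h/N_h) s_h²/n_h, with W_h = N_h/N and N = 9800:
  stratum 1: (3400/9800)²·(1 − 331/3400)·4.85²/331 = 0.0077211
  stratum 2: (4500/9800)²·(1 − 112/4500)·1.89²/112 = 0.00655741
  stratum 3: (1900/9800)²·(1 − 275/1900)·1.58²/275 = 0.000291834
V̂(ȳ_st) = 0.0145703
SE(ȳ_st) = √0.0145703 = 0.120708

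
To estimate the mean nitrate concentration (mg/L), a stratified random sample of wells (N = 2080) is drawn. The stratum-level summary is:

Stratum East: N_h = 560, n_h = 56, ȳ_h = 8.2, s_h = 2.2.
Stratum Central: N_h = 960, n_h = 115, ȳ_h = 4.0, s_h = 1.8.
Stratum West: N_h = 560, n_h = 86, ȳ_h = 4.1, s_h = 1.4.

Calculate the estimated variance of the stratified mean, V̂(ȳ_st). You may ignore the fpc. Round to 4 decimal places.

V̂(ȳ_st) = Σ W_h² s_h²/n_h, with W_h = N_h/N and N = 2080:
  stratum East: (560/2080)²·2.2²/56 = 0.00626479
  stratum Central: (960/2080)²·1.8²/115 = 0.00600154
  stratum West: (560/2080)²·1.4²/86 = 0.00165199
V̂(ȳ_st) = 0.0139183

V̂(ȳ_st) ≈ 0.0139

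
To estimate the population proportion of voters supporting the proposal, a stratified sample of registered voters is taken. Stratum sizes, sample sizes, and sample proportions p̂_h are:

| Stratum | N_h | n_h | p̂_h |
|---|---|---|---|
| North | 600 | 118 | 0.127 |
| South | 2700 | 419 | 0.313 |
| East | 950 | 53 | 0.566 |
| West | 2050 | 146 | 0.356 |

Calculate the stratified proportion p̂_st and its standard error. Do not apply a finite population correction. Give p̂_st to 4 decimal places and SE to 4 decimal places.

p̂_st ≈ 0.3474, SE ≈ 0.0194

N = 6300; stratum weights W_h = N_h/N.
p̂_st = Σ W_h p̂_h = (600·0.127 + 2700·0.313 + 950·0.566 + 2050·0.356)/6300 = 0.34743
V̂(p̂_st) = Σ W_h² p̂_h(1−p̂_h)/(n_h−1):
  stratum North: (600/6300)²·0.127·0.873/117 = 8.59515e-06
  stratum South: (2700/6300)²·0.313·0.687/418 = 9.44868e-05
  stratum East: (950/6300)²·0.566·0.434/52 = 0.000107416
  stratum West: (2050/6300)²·0.356·0.644/145 = 0.000167415
V̂(p̂_st) = 0.000377913; SE = √V̂ = 0.01944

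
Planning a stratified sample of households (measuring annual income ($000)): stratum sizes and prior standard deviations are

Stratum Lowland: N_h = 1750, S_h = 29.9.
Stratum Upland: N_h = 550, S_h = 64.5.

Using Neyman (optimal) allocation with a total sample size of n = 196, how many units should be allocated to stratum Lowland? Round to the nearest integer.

Neyman allocation: n_h = n · N_h S_h / Σ N_i S_i, with n = 196.
  stratum Lowland: N_h·S_h = 1750·29.9 = 52325.00
  stratum Upland: N_h·S_h = 550·64.5 = 35475.00
Σ N_h S_h = 87800.00
n for stratum Lowland = 196·52325.00/87800.00 = 116.808 → 117

117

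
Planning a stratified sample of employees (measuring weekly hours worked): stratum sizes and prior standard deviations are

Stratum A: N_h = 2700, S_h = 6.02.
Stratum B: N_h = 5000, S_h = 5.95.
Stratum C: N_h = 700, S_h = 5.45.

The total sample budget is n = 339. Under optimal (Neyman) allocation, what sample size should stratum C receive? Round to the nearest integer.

26

Neyman allocation: n_h = n · N_h S_h / Σ N_i S_i, with n = 339.
  stratum A: N_h·S_h = 2700·6.02 = 16254.00
  stratum B: N_h·S_h = 5000·5.95 = 29750.00
  stratum C: N_h·S_h = 700·5.45 = 3815.00
Σ N_h S_h = 49819.00
n for stratum C = 339·3815.00/49819.00 = 25.960 → 26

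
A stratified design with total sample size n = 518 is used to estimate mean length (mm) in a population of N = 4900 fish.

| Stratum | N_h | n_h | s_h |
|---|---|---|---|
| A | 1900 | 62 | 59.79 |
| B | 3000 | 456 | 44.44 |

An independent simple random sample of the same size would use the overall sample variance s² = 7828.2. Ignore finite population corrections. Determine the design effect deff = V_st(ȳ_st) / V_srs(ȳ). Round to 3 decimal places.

V̂(ȳ_st) = Σ W_h² s_h²/n_h, with W_h = N_h/N and N = 4900:
  stratum A: (1900/4900)²·59.79²/62 = 8.66923
  stratum B: (3000/4900)²·44.44²/456 = 1.62343
V_st = 10.2927
V_srs = s²/n = 7828.2/518 = 15.1124
deff = V_st / V_srs = 10.2927/15.1124 = 0.6811

deff ≈ 0.681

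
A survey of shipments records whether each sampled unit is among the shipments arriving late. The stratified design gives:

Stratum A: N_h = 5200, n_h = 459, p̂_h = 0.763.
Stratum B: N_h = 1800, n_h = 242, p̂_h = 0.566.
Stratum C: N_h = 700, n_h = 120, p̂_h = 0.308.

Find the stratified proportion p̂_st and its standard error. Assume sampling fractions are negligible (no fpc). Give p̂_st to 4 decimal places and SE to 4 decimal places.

N = 7700; stratum weights W_h = N_h/N.
p̂_st = Σ W_h p̂_h = (5200·0.763 + 1800·0.566 + 700·0.308)/7700 = 0.67558
V̂(p̂_st) = Σ W_h² p̂_h(1−p̂_h)/(n_h−1):
  stratum A: (5200/7700)²·0.763·0.237/458 = 0.000180066
  stratum B: (1800/7700)²·0.566·0.434/241 = 5.56997e-05
  stratum C: (700/7700)²·0.308·0.692/119 = 1.48021e-05
V̂(p̂_st) = 0.000250568; SE = √V̂ = 0.0158293

p̂_st ≈ 0.6756, SE ≈ 0.0158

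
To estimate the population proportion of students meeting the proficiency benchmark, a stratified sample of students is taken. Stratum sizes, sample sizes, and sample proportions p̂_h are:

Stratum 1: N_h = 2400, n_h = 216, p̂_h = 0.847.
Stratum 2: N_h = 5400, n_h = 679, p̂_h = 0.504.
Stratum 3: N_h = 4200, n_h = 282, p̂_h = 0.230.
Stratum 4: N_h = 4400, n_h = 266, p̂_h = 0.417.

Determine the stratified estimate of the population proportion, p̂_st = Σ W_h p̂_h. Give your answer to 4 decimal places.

p̂_st ≈ 0.4607

N = 16400; stratum weights W_h = N_h/N.
p̂_st = Σ W_h p̂_h = (2400·0.847 + 5400·0.504 + 4200·0.230 + 4400·0.417)/16400 = 0.46068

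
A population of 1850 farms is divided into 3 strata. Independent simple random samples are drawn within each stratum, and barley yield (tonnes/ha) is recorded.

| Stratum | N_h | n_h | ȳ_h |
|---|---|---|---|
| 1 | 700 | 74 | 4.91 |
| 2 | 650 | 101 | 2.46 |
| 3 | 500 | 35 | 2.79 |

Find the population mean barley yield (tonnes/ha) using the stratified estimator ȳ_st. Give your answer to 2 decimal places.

ȳ_st ≈ 3.48

N = Σ N_h = 1850. Stratum weights W_h = N_h/N.
ȳ_st = (700·4.91 + 650·2.46 + 500·2.79) / 1850 = 3.4762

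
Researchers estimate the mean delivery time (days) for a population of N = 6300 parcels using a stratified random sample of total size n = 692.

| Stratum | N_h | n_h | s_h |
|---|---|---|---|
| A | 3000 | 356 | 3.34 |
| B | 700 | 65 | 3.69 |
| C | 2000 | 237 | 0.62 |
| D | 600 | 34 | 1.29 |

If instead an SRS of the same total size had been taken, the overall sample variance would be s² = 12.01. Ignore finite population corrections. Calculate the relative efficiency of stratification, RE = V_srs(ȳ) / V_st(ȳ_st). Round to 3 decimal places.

RE ≈ 1.685

V̂(ȳ_st) = Σ W_h² s_h²/n_h, with W_h = N_h/N and N = 6300:
  stratum A: (3000/6300)²·3.34²/356 = 0.00710566
  stratum B: (700/6300)²·3.69²/65 = 0.00258615
  stratum C: (2000/6300)²·0.62²/237 = 0.000163461
  stratum D: (600/6300)²·1.29²/34 = 0.000443938
V_st = 0.0102992
V_srs = s²/n = 12.01/692 = 0.0173555
Relative efficiency = V_srs / V_st = 0.0173555/0.0102992 = 1.6851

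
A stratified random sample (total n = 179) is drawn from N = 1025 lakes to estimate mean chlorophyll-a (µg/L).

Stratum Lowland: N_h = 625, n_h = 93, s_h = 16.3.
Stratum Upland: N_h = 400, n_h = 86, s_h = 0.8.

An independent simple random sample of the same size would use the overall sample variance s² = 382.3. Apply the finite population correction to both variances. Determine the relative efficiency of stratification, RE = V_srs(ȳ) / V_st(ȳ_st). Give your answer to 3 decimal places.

V̂(ȳ_st) = Σ W_h² (1 − n_h/N_h) s_h²/n_h, with W_h = N_h/N and N = 1025:
  stratum Lowland: (625/1025)²·(1 − 93/625)·16.3²/93 = 0.904141
  stratum Upland: (400/1025)²·(1 − 86/400)·0.8²/86 = 0.000889659
V_st = 0.905031
V_srs = (1 − 179/1025)·382.3/179 = 1.76278
Relative efficiency = V_srs / V_st = 1.76278/0.905031 = 1.9478

RE ≈ 1.948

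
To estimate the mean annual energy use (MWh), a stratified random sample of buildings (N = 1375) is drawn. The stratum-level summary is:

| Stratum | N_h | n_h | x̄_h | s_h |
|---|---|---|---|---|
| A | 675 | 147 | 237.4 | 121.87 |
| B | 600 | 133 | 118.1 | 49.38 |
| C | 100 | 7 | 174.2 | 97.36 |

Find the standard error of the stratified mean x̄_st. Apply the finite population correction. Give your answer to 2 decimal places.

SE(x̄_st) ≈ 5.33

V̂(x̄_st) = Σ W_h² (1 − n_h/N_h) s_h²/n_h, with W_h = N_h/N and N = 1375:
  stratum A: (675/1375)²·(1 − 147/675)·121.87²/147 = 19.0462
  stratum B: (600/1375)²·(1 − 133/600)·49.38²/133 = 2.71715
  stratum C: (100/1375)²·(1 − 7/100)·97.36²/7 = 6.66102
V̂(x̄_st) = 28.4244
SE(x̄_st) = √28.4244 = 5.33145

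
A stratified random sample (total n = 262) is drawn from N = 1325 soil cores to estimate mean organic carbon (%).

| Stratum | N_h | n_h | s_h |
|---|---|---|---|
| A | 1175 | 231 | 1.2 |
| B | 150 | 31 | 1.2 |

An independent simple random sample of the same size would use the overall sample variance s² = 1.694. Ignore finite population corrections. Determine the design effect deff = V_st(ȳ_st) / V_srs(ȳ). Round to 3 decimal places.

V̂(ȳ_st) = Σ W_h² s_h²/n_h, with W_h = N_h/N and N = 1325:
  stratum A: (1175/1325)²·1.2²/231 = 0.00490224
  stratum B: (150/1325)²·1.2²/31 = 0.000595321
V_st = 0.00549756
V_srs = s²/n = 1.694/262 = 0.00646565
deff = V_st / V_srs = 0.00549756/0.00646565 = 0.8503

deff ≈ 0.850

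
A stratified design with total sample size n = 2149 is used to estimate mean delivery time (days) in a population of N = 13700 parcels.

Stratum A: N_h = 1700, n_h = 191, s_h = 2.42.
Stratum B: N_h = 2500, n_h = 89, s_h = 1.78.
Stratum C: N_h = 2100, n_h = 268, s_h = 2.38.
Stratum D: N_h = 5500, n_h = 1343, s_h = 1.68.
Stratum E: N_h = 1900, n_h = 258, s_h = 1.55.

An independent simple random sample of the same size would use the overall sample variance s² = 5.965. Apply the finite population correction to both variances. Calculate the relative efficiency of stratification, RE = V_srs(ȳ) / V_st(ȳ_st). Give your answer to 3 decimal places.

RE ≈ 0.973

V̂(ȳ_st) = Σ W_h² (1 − n_h/N_h) s_h²/n_h, with W_h = N_h/N and N = 13700:
  stratum A: (1700/13700)²·(1 − 191/1700)·2.42²/191 = 0.000419078
  stratum B: (2500/13700)²·(1 − 89/2500)·1.78²/89 = 0.00114326
  stratum C: (2100/13700)²·(1 − 268/2100)·2.38²/268 = 0.000433234
  stratum D: (5500/13700)²·(1 − 1343/5500)·1.68²/1343 = 0.000256002
  stratum E: (1900/13700)²·(1 − 258/1900)·1.55²/258 = 0.000154785
V_st = 0.00240636
V_srs = (1 − 2149/13700)·5.965/2149 = 0.00234031
Relative efficiency = V_srs / V_st = 0.00234031/0.00240636 = 0.9726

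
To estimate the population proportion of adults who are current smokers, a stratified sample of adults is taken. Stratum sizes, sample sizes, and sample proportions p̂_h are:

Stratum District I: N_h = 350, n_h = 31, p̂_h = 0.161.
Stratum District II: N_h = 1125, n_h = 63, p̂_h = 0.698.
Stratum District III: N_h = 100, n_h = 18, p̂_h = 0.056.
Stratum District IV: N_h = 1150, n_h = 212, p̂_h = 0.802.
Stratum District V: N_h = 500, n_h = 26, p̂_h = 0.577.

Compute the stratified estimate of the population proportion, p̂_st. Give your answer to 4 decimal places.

p̂_st ≈ 0.6381

N = 3225; stratum weights W_h = N_h/N.
p̂_st = Σ W_h p̂_h = (350·0.161 + 1125·0.698 + 100·0.056 + 1150·0.802 + 500·0.577)/3225 = 0.63814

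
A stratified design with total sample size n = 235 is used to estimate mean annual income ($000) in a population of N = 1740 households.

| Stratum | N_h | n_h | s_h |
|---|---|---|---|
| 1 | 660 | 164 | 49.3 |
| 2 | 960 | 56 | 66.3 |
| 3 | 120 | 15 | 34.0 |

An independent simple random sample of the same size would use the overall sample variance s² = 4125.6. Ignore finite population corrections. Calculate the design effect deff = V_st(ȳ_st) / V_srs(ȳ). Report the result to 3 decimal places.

V̂(ȳ_st) = Σ W_h² s_h²/n_h, with W_h = N_h/N and N = 1740:
  stratum 1: (660/1740)²·49.3²/164 = 2.13226
  stratum 2: (960/1740)²·66.3²/56 = 23.8937
  stratum 3: (120/1740)²·34.0²/15 = 0.366548
V_st = 26.3925
V_srs = s²/n = 4125.6/235 = 17.5557
deff = V_st / V_srs = 26.3925/17.5557 = 1.5034

deff ≈ 1.503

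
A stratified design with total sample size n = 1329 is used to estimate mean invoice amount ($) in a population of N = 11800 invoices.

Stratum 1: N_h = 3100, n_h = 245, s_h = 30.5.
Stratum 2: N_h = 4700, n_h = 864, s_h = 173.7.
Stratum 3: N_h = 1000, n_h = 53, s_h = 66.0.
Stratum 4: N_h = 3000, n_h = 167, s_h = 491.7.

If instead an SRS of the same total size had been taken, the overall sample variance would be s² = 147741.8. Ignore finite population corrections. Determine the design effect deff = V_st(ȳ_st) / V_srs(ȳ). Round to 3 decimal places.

V̂(ȳ_st) = Σ W_h² s_h²/n_h, with W_h = N_h/N and N = 11800:
  stratum 1: (3100/11800)²·30.5²/245 = 0.262055
  stratum 2: (4700/11800)²·173.7²/864 = 5.5401
  stratum 3: (1000/11800)²·66.0²/53 = 0.590266
  stratum 4: (3000/11800)²·491.7²/167 = 93.5756
V_st = 99.968
V_srs = s²/n = 147741.8/1329 = 111.168
deff = V_st / V_srs = 99.968/111.168 = 0.8993

deff ≈ 0.899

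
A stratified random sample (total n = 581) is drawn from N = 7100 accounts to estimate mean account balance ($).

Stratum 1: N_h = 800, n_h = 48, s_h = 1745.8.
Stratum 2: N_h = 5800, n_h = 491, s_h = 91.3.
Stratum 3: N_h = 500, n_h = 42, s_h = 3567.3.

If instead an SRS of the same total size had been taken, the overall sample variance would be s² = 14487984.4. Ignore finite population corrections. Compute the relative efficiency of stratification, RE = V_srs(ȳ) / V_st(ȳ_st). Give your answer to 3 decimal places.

RE ≈ 10.748

V̂(ȳ_st) = Σ W_h² s_h²/n_h, with W_h = N_h/N and N = 7100:
  stratum 1: (800/7100)²·1745.8²/48 = 806.141
  stratum 2: (5800/7100)²·91.3²/491 = 11.3292
  stratum 3: (500/7100)²·3567.3²/42 = 1502.63
V_st = 2320.1
V_srs = s²/n = 14487984.4/581 = 24936.3
Relative efficiency = V_srs / V_st = 24936.3/2320.1 = 10.7479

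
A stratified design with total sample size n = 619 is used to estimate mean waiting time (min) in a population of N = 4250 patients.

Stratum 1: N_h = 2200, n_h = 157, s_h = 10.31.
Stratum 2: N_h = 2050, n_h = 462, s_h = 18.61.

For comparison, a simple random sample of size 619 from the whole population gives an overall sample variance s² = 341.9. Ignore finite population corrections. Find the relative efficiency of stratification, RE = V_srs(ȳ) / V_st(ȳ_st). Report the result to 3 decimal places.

V̂(ȳ_st) = Σ W_h² s_h²/n_h, with W_h = N_h/N and N = 4250:
  stratum 1: (2200/4250)²·10.31²/157 = 0.18142
  stratum 2: (2050/4250)²·18.61²/462 = 0.174414
V_st = 0.355834
V_srs = s²/n = 341.9/619 = 0.552342
Relative efficiency = V_srs / V_st = 0.552342/0.355834 = 1.5522

RE ≈ 1.552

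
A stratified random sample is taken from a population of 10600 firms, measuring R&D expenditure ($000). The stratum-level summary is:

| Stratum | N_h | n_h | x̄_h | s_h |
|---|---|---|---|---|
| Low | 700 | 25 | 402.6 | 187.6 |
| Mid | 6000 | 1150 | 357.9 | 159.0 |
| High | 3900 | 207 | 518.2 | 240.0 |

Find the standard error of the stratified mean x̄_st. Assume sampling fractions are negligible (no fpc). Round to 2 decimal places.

SE(x̄_st) ≈ 7.13

V̂(x̄_st) = Σ W_h² s_h²/n_h, with W_h = N_h/N and N = 10600:
  stratum Low: (700/10600)²·187.6²/25 = 6.13917
  stratum Mid: (6000/10600)²·159.0²/1150 = 7.04348
  stratum High: (3900/10600)²·240.0²/207 = 37.6677
V̂(x̄_st) = 50.8504
SE(x̄_st) = √50.8504 = 7.13095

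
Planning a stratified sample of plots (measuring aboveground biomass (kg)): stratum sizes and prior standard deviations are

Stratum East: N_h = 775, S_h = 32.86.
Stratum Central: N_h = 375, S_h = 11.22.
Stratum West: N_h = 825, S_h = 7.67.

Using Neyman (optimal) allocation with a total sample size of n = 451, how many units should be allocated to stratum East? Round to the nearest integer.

319

Neyman allocation: n_h = n · N_h S_h / Σ N_i S_i, with n = 451.
  stratum East: N_h·S_h = 775·32.86 = 25466.50
  stratum Central: N_h·S_h = 375·11.22 = 4207.50
  stratum West: N_h·S_h = 825·7.67 = 6327.75
Σ N_h S_h = 36001.75
n for stratum East = 451·25466.50/36001.75 = 319.023 → 319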